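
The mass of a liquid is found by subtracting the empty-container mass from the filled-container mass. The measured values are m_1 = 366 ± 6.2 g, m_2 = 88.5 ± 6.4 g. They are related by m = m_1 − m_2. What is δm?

For a sum/difference, combine absolute errors in quadrature:
  (δm_1)² = 38.4;  (δm_2)² = 41.0
δm = √(79.4) = 8.91 g

8.91 g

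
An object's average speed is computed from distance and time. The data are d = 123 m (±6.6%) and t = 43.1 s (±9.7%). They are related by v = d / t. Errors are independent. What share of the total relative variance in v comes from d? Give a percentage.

(δv/v)² = (1·δd/d)² + (-1·δt/t)²
  d term: (1×0.0660)² = 0.00436
  t term: (-1×0.0970)² = 0.00941
Total = 0.0138. Share from d = 0.00436/0.0138 = 0.316.

31.6%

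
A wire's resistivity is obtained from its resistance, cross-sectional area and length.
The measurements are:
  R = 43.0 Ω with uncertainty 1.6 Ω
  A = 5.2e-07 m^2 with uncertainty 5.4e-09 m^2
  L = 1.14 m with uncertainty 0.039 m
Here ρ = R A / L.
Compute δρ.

1.01e-06 Ω·m

Relative error in a monomial: (δρ/ρ)² = Σ (nᵢ · δxᵢ/xᵢ)².
  (1·δR/R)² = (1×0.0372)² = 0.00138;  (1·δA/A)² = (1×0.0104)² = 0.000108;  (-1·δL/L)² = (-1×0.0342)² = 0.00117
δρ/ρ = √(0.00266) = 0.0516
ρ = 1.96e-05 Ω·m, so δρ = 0.0516 × 1.96e-05 = 1.01e-06 Ω·m.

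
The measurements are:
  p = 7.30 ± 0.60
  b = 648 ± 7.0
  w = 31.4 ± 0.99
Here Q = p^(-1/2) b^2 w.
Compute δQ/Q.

0.0561

Relative error in a monomial: (δQ/Q)² = Σ (nᵢ · δxᵢ/xᵢ)².
  (−½·δp/p)² = (-0.5×0.0822)² = 0.00169;  (2·δb/b)² = (2×0.0108)² = 0.000467;  (1·δw/w)² = (1×0.0315)² = 0.000994
δQ/Q = √(0.00315) = 0.0561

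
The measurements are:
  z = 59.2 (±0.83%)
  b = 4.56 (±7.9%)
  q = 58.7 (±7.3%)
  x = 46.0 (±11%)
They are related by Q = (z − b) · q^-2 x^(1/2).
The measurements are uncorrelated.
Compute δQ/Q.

0.156

Let u = z − b = 54.6. δu = √(δz² + δb²) = √(0.241 + 0.130) = 0.609, so δu/u = 0.0112.
Q is then a monomial in u, q, x:
δQ/Q = √((δu/u)² + (-2·δq/q)² + (½·δx/x)²) = √(0.000124 + 0.0213 + 0.00302) = 0.156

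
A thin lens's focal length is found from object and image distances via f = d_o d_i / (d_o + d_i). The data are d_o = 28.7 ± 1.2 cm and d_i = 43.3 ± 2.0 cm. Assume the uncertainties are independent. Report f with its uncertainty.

∂f/∂d_o = (d_i/(d_o+d_i))² = 0.362;  ∂f/∂d_i = (d_o/(d_o+d_i))² = 0.159
δf = √((∂f/∂d_o · δd_o)² + (∂f/∂d_i · δd_i)²) = √(0.188 + 0.101) = 0.538 cm
f = 17.3 cm.

17.3 ± 0.538 cm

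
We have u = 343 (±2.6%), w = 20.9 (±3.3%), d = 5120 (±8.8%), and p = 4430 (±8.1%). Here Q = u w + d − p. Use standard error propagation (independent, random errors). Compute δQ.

650

Let h = u·w = 7170. δh/h = √((1·δu/u)² + (1·δw/w)²) = √(0.000676 + 0.00109) = 0.0420, so δh = 301.
Q = h + d − p: δQ = √(δh² + δd² + δp²) = √(90700 + 2.03e+05 + 1.29e+05) = 650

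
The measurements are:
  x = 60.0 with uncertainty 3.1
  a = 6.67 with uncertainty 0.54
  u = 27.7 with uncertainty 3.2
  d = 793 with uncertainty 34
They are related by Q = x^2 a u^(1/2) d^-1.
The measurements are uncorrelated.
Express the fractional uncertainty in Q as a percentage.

Q is a product of powers, so relative uncertainties combine in quadrature:
  (2·δx/x)² = (2×0.0517)² = 0.0107;  (1·δa/a)² = (1×0.0810)² = 0.00655;  (½·δu/u)² = (0.5×0.116)² = 0.00334;  (-1·δd/d)² = (-1×0.0429)² = 0.00184
δQ/Q = √(0.0224) = 0.150

15.0%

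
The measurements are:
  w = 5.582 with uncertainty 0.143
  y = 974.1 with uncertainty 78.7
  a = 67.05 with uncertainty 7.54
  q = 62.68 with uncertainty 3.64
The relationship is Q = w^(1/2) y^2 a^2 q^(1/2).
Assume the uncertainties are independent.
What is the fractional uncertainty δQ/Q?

For a monomial Q ∝ w^(1/2), y^2, a^2, q^(1/2), fractional errors add in quadrature:
  (½·δw/w)² = (0.5×0.0256)² = 0.000164;  (2·δy/y)² = (2×0.0808)² = 0.0261;  (2·δa/a)² = (2×0.112)² = 0.0506;  (½·δq/q)² = (0.5×0.0581)² = 0.000843
δQ/Q = √(0.0777) = 0.279

0.279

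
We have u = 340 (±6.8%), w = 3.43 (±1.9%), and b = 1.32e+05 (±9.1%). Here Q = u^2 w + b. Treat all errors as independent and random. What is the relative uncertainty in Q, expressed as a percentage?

10.6%

Let p = u^2·w = 3.97e+05. δp/p = √((2·δu/u)² + (1·δw/w)²) = √(0.0185 + 0.000361) = 0.137, so δp = 54400.
Q = p + b: δQ = √(δp² + δb²) = √(2.96e+09 + 1.44e+08) = 55800
Q = 5.29e+05, so δQ/Q = 55800/5.29e+05 = 0.106.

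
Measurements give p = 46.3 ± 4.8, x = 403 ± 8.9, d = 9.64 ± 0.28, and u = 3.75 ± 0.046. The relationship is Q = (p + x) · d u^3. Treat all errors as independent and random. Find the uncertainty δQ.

11900

Let w = p + x = 449. δw = √(δp² + δx²) = √(23.0 + 79.2) = 10.1, so δw/w = 0.0225.
Q is then a monomial in w, d, u:
δQ/Q = √((δw/w)² + (1·δd/d)² + (3·δu/u)²) = √(0.000507 + 0.000844 + 0.00135) = 0.0520
Q = 2.28e+05, so δQ = 0.0520 × 2.28e+05 = 11900.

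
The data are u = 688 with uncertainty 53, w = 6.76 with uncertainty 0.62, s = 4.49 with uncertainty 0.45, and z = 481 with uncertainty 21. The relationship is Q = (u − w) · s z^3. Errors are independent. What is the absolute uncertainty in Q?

Let h = u − w = 681. δh = √(δu² + δw²) = √(2810 + 0.384) = 53.0, so δh/h = 0.0778.
Q is then a monomial in h, s, z:
δQ/Q = √((δh/h)² + (1·δs/s)² + (3·δz/z)²) = √(0.00605 + 0.0100 + 0.0172) = 0.182
Q = 3.4e+11, so δQ = 0.182 × 3.4e+11 = 6.21e+10.

6.21e+10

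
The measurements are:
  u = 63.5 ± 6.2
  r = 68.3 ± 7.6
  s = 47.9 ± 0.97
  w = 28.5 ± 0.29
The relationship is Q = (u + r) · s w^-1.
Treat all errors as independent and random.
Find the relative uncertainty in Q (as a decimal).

0.0778

Let h = u + r = 132. δh = √(δu² + δr²) = √(38.4 + 57.8) = 9.81, so δh/h = 0.0744.
Q is then a monomial in h, s, w:
δQ/Q = √((δh/h)² + (1·δs/s)² + (-1·δw/w)²) = √(0.00554 + 0.000410 + 0.000104) = 0.0778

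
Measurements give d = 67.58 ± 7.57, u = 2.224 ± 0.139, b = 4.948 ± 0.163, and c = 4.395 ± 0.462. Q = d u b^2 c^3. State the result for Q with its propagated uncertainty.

(3.124 ± 1.08) × 10^5

For a monomial Q ∝ d, u, b^2, c^3, fractional errors add in quadrature:
  (1·δd/d)² = (1×0.112)² = 0.0125;  (1·δu/u)² = (1×0.0625)² = 0.00391;  (2·δb/b)² = (2×0.0329)² = 0.00434;  (3·δc/c)² = (3×0.105)² = 0.0995
δQ/Q = √(0.120) = 0.347
Q = 312400, so δQ = 0.347 × 312400 = 1.08e+05.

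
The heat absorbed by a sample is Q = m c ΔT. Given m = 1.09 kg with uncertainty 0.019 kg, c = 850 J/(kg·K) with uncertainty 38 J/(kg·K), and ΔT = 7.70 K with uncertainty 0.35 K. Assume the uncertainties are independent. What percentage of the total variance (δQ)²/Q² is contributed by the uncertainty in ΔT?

47.3%

(δQ/Q)² = (1·δm/m)² + (1·δc/c)² + (1·δΔT/ΔT)²
  m term: (1×0.0174)² = 0.000304
  c term: (1×0.0447)² = 0.00200
  ΔT term: (1×0.0455)² = 0.00207
Total = 0.00437. Share from ΔT = 0.00207/0.00437 = 0.473.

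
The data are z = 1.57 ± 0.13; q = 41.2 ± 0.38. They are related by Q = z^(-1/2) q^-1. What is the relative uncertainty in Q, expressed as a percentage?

Each factor contributes (exponent × relative error)² to (δQ/Q)²:
  (−½·δz/z)² = (-0.5×0.0828)² = 0.00171;  (-1·δq/q)² = (-1×0.00922)² = 8.51e-05
δQ/Q = √(0.00180) = 0.0424

4.24%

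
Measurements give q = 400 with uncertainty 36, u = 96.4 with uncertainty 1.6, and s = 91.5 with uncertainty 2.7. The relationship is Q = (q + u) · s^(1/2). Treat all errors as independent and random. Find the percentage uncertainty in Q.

7.41%

Let w = q + u = 496. δw = √(δq² + δu²) = √(1300 + 2.56) = 36.0, so δw/w = 0.0726.
Q is then a monomial in w, s:
δQ/Q = √((δw/w)² + (½·δs/s)²) = √(0.00527 + 0.000218) = 0.0741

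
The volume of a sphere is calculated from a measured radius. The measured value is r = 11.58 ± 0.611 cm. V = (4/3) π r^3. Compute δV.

1030 cm^3

V ∝ r^3, so δV/V = |3| · δr/r = 3 × 0.0528 = 0.158.
V = 6505 cm^3, so δV = 0.158 × 6505 = 1030 cm^3.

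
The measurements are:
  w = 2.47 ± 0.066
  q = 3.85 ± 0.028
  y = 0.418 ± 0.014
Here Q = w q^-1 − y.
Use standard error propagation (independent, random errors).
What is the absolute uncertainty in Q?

0.0226

Let p = w·q^-1 = 0.642. δp/p = √((1·δw/w)² + (-1·δq/q)²) = √(0.000714 + 5.29e-05) = 0.0277, so δp = 0.0178.
Q = p − y: δQ = √(δp² + δy²) = √(0.000316 + 0.000196) = 0.0226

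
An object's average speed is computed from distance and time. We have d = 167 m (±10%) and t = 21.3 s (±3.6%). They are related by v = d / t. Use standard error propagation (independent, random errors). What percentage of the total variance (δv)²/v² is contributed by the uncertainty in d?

(δv/v)² = (1·δd/d)² + (-1·δt/t)²
  d term: (1×0.100)² = 0.0100
  t term: (-1×0.0360)² = 0.00130
Total = 0.0113. Share from d = 0.0100/0.0113 = 0.885.

88.5%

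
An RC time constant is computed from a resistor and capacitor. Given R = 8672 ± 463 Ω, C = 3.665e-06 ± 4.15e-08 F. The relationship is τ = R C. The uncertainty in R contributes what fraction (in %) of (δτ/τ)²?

95.7%

(δτ/τ)² = (1·δR/R)² + (1·δC/C)²
  R term: (1×0.0534)² = 0.00285
  C term: (1×0.0113)² = 0.000128
Total = 0.00298. Share from R = 0.00285/0.00298 = 0.957.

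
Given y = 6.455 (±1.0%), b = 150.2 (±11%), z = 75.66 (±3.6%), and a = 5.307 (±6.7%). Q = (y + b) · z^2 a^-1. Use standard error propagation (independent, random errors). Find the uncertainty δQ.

24400

Let u = y + b = 156.7. δu = √(δy² + δb²) = √(0.00417 + 273) = 16.5, so δu/u = 0.105.
Q is then a monomial in u, z, a:
δQ/Q = √((δu/u)² + (2·δz/z)² + (-1·δa/a)²) = √(0.0111 + 0.00518 + 0.00449) = 0.144
Q = 169000, so δQ = 0.144 × 169000 = 24400.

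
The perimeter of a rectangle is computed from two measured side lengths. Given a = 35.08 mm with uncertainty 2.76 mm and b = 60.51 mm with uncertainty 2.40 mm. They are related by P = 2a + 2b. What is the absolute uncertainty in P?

Sums and differences: (δP)² = Σ (cᵢ δxᵢ)².
  (2·δa)² = 30.5;  (2·δb)² = 23.0
δP = √(53.5) = 7.32 mm

7.32 mm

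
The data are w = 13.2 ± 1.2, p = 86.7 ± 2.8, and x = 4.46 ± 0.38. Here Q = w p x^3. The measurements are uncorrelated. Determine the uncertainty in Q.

Q is a product of powers, so relative uncertainties combine in quadrature:
  (1·δw/w)² = (1×0.0909)² = 0.00826;  (1·δp/p)² = (1×0.0323)² = 0.00104;  (3·δx/x)² = (3×0.0852)² = 0.0653
δQ/Q = √(0.0746) = 0.273
Q = 1.02e+05, so δQ = 0.273 × 1.02e+05 = 27700.

27700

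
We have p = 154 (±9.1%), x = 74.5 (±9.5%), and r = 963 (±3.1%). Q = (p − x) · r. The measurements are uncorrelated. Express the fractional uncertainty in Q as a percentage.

Let u = p − x = 79.5. δu = √(δp² + δx²) = √(196 + 50.1) = 15.7, so δu/u = 0.197.
Q is then a monomial in u, r:
δQ/Q = √((δu/u)² + (1·δr/r)²) = √(0.0390 + 0.000961) = 0.200

20.0%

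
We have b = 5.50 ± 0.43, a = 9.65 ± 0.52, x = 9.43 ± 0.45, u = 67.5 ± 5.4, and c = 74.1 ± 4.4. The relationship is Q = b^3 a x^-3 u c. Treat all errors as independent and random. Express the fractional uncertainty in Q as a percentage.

29.7%

Q is a product of powers, so relative uncertainties combine in quadrature:
  (3·δb/b)² = (3×0.0782)² = 0.0550;  (1·δa/a)² = (1×0.0539)² = 0.00290;  (-3·δx/x)² = (-3×0.0477)² = 0.0205;  (1·δu/u)² = (1×0.0800)² = 0.00640;  (1·δc/c)² = (1×0.0594)² = 0.00353
δQ/Q = √(0.0883) = 0.297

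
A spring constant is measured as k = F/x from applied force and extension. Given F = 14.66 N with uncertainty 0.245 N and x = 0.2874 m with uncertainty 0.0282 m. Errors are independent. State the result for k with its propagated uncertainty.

Products/powers → add relative errors in quadrature, weighted by exponent:
  (1·δF/F)² = (1×0.0167)² = 0.000279;  (-1·δx/x)² = (-1×0.0981)² = 0.00963
δk/k = √(0.00991) = 0.0995
k = 51.01 N/m, so δk = 0.0995 × 51.01 = 5.08 N/m.

51.01 ± 5.08 N/m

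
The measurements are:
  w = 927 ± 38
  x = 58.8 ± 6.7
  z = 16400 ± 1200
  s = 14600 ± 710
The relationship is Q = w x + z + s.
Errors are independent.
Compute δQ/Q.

Let p = w·x = 54500. δp/p = √((1·δw/w)² + (1·δx/x)²) = √(0.00168 + 0.0130) = 0.121, so δp = 6600.
Q = p + z + s: δQ = √(δp² + δz² + δs²) = √(4.36e+07 + 1.44e+06 + 5.04e+05) = 6750
Q = 85500, so δQ/Q = 6750/85500 = 0.0789.

0.0789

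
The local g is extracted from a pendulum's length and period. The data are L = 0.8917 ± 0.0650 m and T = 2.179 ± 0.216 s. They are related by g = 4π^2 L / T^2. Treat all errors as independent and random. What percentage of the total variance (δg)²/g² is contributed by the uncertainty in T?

(δg/g)² = (1·δL/L)² + (-2·δT/T)²
  L term: (1×0.0729)² = 0.00531
  T term: (-2×0.0991)² = 0.0393
Total = 0.0446. Share from T = 0.0393/0.0446 = 0.881.

88.1%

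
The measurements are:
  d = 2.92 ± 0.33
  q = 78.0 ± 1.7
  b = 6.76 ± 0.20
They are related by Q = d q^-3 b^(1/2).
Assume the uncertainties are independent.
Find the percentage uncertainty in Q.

Since Q is a product/quotient, work with relative uncertainties:
  (1·δd/d)² = (1×0.113)² = 0.0128;  (-3·δq/q)² = (-3×0.0218)² = 0.00428;  (½·δb/b)² = (0.5×0.0296)² = 0.000219
δQ/Q = √(0.0173) = 0.131

13.1%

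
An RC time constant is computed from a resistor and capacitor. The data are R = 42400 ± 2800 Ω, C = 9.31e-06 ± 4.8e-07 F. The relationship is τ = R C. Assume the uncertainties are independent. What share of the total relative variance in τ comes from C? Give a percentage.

37.9%

(δτ/τ)² = (1·δR/R)² + (1·δC/C)²
  R term: (1×0.0660)² = 0.00436
  C term: (1×0.0516)² = 0.00266
Total = 0.00702. Share from C = 0.00266/0.00702 = 0.379.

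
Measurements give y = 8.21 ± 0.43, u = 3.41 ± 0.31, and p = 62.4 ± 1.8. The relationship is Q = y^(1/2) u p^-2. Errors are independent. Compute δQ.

0.000278

Relative error in a monomial: (δQ/Q)² = Σ (nᵢ · δxᵢ/xᵢ)².
  (½·δy/y)² = (0.5×0.0524)² = 0.000686;  (1·δu/u)² = (1×0.0909)² = 0.00826;  (-2·δp/p)² = (-2×0.0288)² = 0.00333
δQ/Q = √(0.0123) = 0.111
Q = 0.00251, so δQ = 0.111 × 0.00251 = 0.000278.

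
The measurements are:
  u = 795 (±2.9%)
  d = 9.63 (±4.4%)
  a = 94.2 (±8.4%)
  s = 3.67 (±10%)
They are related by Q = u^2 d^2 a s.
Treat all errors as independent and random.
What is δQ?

3.4e+09

Products/powers → add relative errors in quadrature, weighted by exponent:
  (2·δu/u)² = (2×0.0290)² = 0.00336;  (2·δd/d)² = (2×0.0440)² = 0.00774;  (1·δa/a)² = (1×0.0840)² = 0.00706;  (1·δs/s)² = (1×0.100)² = 0.0100
δQ/Q = √(0.0282) = 0.168
Q = 2.03e+10, so δQ = 0.168 × 2.03e+10 = 3.4e+09.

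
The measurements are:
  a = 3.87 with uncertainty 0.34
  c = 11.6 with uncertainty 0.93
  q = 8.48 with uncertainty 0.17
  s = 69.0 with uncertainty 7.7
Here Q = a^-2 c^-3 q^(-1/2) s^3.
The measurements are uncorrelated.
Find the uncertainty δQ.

Products/powers → add relative errors in quadrature, weighted by exponent:
  (-2·δa/a)² = (-2×0.0879)² = 0.0309;  (-3·δc/c)² = (-3×0.0802)² = 0.0578;  (−½·δq/q)² = (-0.5×0.0200)² = 0.000100;  (3·δs/s)² = (3×0.112)² = 0.112
δQ/Q = √(0.201) = 0.448
Q = 4.83, so δQ = 0.448 × 4.83 = 2.16.

2.16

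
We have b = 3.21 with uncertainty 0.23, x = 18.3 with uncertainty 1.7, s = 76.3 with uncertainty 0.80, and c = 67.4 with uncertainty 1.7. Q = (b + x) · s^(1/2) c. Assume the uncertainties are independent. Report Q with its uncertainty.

12700 ± 1060

Let u = b + x = 21.5. δu = √(δb² + δx²) = √(0.0529 + 2.89) = 1.72, so δu/u = 0.0798.
Q is then a monomial in u, s, c:
δQ/Q = √((δu/u)² + (½·δs/s)² + (1·δc/c)²) = √(0.00636 + 2.75e-05 + 0.000636) = 0.0838
Q = 12700, so δQ = 0.0838 × 12700 = 1060.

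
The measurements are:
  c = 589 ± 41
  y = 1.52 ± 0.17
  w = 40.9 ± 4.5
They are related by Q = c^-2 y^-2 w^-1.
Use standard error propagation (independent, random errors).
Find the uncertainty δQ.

Each factor contributes (exponent × relative error)² to (δQ/Q)²:
  (-2·δc/c)² = (-2×0.0696)² = 0.0194;  (-2·δy/y)² = (-2×0.112)² = 0.0500;  (-1·δw/w)² = (-1×0.110)² = 0.0121
δQ/Q = √(0.0815) = 0.286
Q = 3.05e-08, so δQ = 0.286 × 3.05e-08 = 8.71e-09.

8.71e-09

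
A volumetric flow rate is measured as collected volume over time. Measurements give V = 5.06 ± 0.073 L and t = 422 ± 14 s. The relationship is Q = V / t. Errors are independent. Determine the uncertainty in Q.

0.000434 L/s

Products/powers → add relative errors in quadrature, weighted by exponent:
  (1·δV/V)² = (1×0.0144)² = 0.000208;  (-1·δt/t)² = (-1×0.0332)² = 0.00110
δQ/Q = √(0.00131) = 0.0362
Q = 0.0120 L/s, so δQ = 0.0362 × 0.0120 = 0.000434 L/s.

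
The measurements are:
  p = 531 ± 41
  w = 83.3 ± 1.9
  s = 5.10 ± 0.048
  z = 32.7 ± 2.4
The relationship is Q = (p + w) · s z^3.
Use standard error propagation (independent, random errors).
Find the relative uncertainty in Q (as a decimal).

Let u = p + w = 614. δu = √(δp² + δw²) = √(1680 + 3.61) = 41.0, so δu/u = 0.0668.
Q is then a monomial in u, s, z:
δQ/Q = √((δu/u)² + (1·δs/s)² + (3·δz/z)²) = √(0.00446 + 8.86e-05 + 0.0485) = 0.230

0.230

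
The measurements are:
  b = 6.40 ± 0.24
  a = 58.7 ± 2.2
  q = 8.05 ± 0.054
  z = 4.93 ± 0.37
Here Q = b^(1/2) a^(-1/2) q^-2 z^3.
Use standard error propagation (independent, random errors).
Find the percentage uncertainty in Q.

22.7%

Relative error in a monomial: (δQ/Q)² = Σ (nᵢ · δxᵢ/xᵢ)².
  (½·δb/b)² = (0.5×0.0375)² = 0.000352;  (−½·δa/a)² = (-0.5×0.0375)² = 0.000351;  (-2·δq/q)² = (-2×0.00671)² = 0.000180;  (3·δz/z)² = (3×0.0751)² = 0.0507
δQ/Q = √(0.0516) = 0.227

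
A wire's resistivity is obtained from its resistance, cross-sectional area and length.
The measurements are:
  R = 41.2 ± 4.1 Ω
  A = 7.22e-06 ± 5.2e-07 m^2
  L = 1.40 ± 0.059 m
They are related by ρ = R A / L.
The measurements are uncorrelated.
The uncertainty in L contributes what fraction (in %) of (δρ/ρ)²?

10.5%

(δρ/ρ)² = (1·δR/R)² + (1·δA/A)² + (-1·δL/L)²
  R term: (1×0.0995)² = 0.00990
  A term: (1×0.0720)² = 0.00519
  L term: (-1×0.0421)² = 0.00178
Total = 0.0169. Share from L = 0.00178/0.0169 = 0.105.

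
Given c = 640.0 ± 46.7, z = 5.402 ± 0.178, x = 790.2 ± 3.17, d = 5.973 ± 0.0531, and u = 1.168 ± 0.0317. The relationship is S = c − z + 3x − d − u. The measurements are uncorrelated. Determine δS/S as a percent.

S is a linear combination, so absolute uncertainties add in quadrature:
  (δc)² = 2180;  (δz)² = 0.0317;  (3·δx)² = 90.4;  (δd)² = 0.00282;  (δu)² = 0.00100
δS = √(2270) = 47.7
S = 2998, so δS/S = 47.7/2998 = 0.0159.

1.59%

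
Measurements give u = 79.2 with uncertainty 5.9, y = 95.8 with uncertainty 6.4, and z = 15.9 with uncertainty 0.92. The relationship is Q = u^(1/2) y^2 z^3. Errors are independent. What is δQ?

Relative error in a monomial: (δQ/Q)² = Σ (nᵢ · δxᵢ/xᵢ)².
  (½·δu/u)² = (0.5×0.0745)² = 0.00139;  (2·δy/y)² = (2×0.0668)² = 0.0179;  (3·δz/z)² = (3×0.0579)² = 0.0301
δQ/Q = √(0.0494) = 0.222
Q = 3.28e+08, so δQ = 0.222 × 3.28e+08 = 7.29e+07.

7.29e+07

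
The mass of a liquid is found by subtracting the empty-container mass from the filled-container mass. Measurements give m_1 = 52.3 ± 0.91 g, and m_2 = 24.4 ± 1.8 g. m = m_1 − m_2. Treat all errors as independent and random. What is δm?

For a sum/difference, combine absolute errors in quadrature:
  (δm_1)² = 0.828;  (δm_2)² = 3.24
δm = √(4.07) = 2.02 g

2.02 g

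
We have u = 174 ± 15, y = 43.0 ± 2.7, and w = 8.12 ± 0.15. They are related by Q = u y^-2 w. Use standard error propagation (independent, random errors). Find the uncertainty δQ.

0.117

Relative error in a monomial: (δQ/Q)² = Σ (nᵢ · δxᵢ/xᵢ)².
  (1·δu/u)² = (1×0.0862)² = 0.00743;  (-2·δy/y)² = (-2×0.0628)² = 0.0158;  (1·δw/w)² = (1×0.0185)² = 0.000341
δQ/Q = √(0.0235) = 0.153
Q = 0.764, so δQ = 0.153 × 0.764 = 0.117.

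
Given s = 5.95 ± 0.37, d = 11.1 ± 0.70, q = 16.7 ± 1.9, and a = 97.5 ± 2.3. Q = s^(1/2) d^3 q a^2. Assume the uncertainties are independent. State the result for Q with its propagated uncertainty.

(5.30 ± 1.21) × 10^8

Since Q is a product/quotient, work with relative uncertainties:
  (½·δs/s)² = (0.5×0.0622)² = 0.000967;  (3·δd/d)² = (3×0.0631)² = 0.0358;  (1·δq/q)² = (1×0.114)² = 0.0129;  (2·δa/a)² = (2×0.0236)² = 0.00223
δQ/Q = √(0.0519) = 0.228
Q = 5.3e+08, so δQ = 0.228 × 5.3e+08 = 1.21e+08.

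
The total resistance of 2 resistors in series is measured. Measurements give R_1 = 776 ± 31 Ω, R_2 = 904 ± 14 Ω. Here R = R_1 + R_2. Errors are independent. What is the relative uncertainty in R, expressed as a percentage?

For a sum/difference, combine absolute errors in quadrature:
  (δR_1)² = 961;  (δR_2)² = 196
δR = √(1160) = 34.0 Ω
R = 1680 Ω, so δR/R = 34.0/1680 = 0.0202.

2.02%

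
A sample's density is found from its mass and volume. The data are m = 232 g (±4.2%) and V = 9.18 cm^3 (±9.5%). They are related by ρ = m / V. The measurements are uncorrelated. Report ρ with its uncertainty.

For a monomial ρ ∝ m, V^-1, fractional errors add in quadrature:
  (1·δm/m)² = (1×0.0420)² = 0.00176;  (-1·δV/V)² = (-1×0.0950)² = 0.00903
δρ/ρ = √(0.0108) = 0.104
ρ = 25.3 g/cm^3, so δρ = 0.104 × 25.3 = 2.63 g/cm^3.

25.3 ± 2.63 g/cm^3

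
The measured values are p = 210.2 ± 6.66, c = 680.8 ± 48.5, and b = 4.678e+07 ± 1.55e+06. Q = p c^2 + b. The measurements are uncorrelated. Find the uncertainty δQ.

Let w = p·c^2 = 9.743e+07. δw/w = √((1·δp/p)² + (2·δc/c)²) = √(0.00100 + 0.0203) = 0.146, so δw = 1.42e+07.
Q = w + b: δQ = √(δw² + δb²) = √(2.02e+14 + 2.4e+12) = 1.43e+07

1.43e+07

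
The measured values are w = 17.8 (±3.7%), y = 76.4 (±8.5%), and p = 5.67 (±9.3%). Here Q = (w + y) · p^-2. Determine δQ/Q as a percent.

Let u = w + y = 94.2. δu = √(δw² + δy²) = √(0.434 + 42.2) = 6.53, so δu/u = 0.0693.
Q is then a monomial in u, p:
δQ/Q = √((δu/u)² + (-2·δp/p)²) = √(0.00480 + 0.0346) = 0.198

19.8%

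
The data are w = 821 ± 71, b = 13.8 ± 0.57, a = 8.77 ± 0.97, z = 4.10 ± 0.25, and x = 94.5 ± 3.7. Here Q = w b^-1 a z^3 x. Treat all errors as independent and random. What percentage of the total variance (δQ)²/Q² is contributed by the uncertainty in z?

(δQ/Q)² = (1·δw/w)² + (-1·δb/b)² + (1·δa/a)² + (3·δz/z)² + (1·δx/x)²
  w term: (1×0.0865)² = 0.00748
  b term: (-1×0.0413)² = 0.00171
  a term: (1×0.111)² = 0.0122
  z term: (3×0.0610)² = 0.0335
  x term: (1×0.0392)² = 0.00153
Total = 0.0564. Share from z = 0.0335/0.0564 = 0.593.

59.3%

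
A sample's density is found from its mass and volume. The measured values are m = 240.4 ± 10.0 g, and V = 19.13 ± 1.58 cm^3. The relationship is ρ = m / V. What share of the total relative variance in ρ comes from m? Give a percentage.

(δρ/ρ)² = (1·δm/m)² + (-1·δV/V)²
  m term: (1×0.0416)² = 0.00173
  V term: (-1×0.0826)² = 0.00682
Total = 0.00855. Share from m = 0.00173/0.00855 = 0.202.

20.2%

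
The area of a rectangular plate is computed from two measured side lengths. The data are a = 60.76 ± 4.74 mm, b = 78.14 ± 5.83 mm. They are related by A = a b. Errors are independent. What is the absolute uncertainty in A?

513 mm^2

Products/powers → add relative errors in quadrature, weighted by exponent:
  (1·δa/a)² = (1×0.0780)² = 0.00609;  (1·δb/b)² = (1×0.0746)² = 0.00557
δA/A = √(0.0117) = 0.108
A = 4748 mm^2, so δA = 0.108 × 4748 = 513 mm^2.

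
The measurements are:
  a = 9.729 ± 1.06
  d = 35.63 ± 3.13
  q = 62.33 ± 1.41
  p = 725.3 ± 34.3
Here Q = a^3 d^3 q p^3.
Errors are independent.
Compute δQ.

4.4e+17

For a monomial Q ∝ a^3, d^3, q, p^3, fractional errors add in quadrature:
  (3·δa/a)² = (3×0.109)² = 0.107;  (3·δd/d)² = (3×0.0878)² = 0.0695;  (1·δq/q)² = (1×0.0226)² = 0.000512;  (3·δp/p)² = (3×0.0473)² = 0.0201
δQ/Q = √(0.197) = 0.444
Q = 9.906e+17, so δQ = 0.444 × 9.906e+17 = 4.4e+17.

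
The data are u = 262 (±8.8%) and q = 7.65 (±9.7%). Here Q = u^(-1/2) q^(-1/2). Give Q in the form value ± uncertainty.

0.0223 ± 0.00146

Products/powers → add relative errors in quadrature, weighted by exponent:
  (−½·δu/u)² = (-0.5×0.0880)² = 0.00194;  (−½·δq/q)² = (-0.5×0.0970)² = 0.00235
δQ/Q = √(0.00429) = 0.0655
Q = 0.0223, so δQ = 0.0655 × 0.0223 = 0.00146.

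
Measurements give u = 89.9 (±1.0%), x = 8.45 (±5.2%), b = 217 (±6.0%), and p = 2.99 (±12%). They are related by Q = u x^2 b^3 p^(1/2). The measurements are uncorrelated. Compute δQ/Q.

0.217

Relative error in a monomial: (δQ/Q)² = Σ (nᵢ · δxᵢ/xᵢ)².
  (1·δu/u)² = (1×0.0100)² = 0.000100;  (2·δx/x)² = (2×0.0520)² = 0.0108;  (3·δb/b)² = (3×0.0600)² = 0.0324;  (½·δp/p)² = (0.5×0.120)² = 0.00360
δQ/Q = √(0.0469) = 0.217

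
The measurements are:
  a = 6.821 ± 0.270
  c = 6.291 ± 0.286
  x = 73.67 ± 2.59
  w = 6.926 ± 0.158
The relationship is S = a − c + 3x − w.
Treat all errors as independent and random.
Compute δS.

7.78

For a sum/difference, combine absolute errors in quadrature:
  (δa)² = 0.0729;  (δc)² = 0.0818;  (3·δx)² = 60.4;  (δw)² = 0.0250
δS = √(60.6) = 7.78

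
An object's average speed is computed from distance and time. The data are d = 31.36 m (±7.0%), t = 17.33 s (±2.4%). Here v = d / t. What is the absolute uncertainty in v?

v is a product of powers, so relative uncertainties combine in quadrature:
  (1·δd/d)² = (1×0.0700)² = 0.00490;  (-1·δt/t)² = (-1×0.0240)² = 0.000576
δv/v = √(0.00548) = 0.0740
v = 1.810 m/s, so δv = 0.0740 × 1.810 = 0.134 m/s.

0.134 m/s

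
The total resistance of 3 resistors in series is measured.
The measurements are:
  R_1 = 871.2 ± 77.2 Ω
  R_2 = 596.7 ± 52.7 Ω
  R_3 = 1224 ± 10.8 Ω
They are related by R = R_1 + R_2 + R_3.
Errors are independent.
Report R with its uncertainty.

For a sum/difference, combine absolute errors in quadrature:
  (δR_1)² = 5960;  (δR_2)² = 2780;  (δR_3)² = 117
δR = √(8850) = 94.1 Ω
R = 2692 Ω.

2692 ± 94.1 Ω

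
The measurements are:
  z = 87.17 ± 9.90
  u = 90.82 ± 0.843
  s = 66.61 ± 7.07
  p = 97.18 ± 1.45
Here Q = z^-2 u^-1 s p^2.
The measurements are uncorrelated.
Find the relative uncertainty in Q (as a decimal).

0.253

Q is a product of powers, so relative uncertainties combine in quadrature:
  (-2·δz/z)² = (-2×0.114)² = 0.0516;  (-1·δu/u)² = (-1×0.00928)² = 8.62e-05;  (1·δs/s)² = (1×0.106)² = 0.0113;  (2·δp/p)² = (2×0.0149)² = 0.000891
δQ/Q = √(0.0638) = 0.253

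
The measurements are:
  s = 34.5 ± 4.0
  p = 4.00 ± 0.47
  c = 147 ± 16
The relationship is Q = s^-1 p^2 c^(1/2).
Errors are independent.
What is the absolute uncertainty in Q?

Each factor contributes (exponent × relative error)² to (δQ/Q)²:
  (-1·δs/s)² = (-1×0.116)² = 0.0134;  (2·δp/p)² = (2×0.117)² = 0.0552;  (½·δc/c)² = (0.5×0.109)² = 0.00296
δQ/Q = √(0.0716) = 0.268
Q = 5.62, so δQ = 0.268 × 5.62 = 1.50.

1.50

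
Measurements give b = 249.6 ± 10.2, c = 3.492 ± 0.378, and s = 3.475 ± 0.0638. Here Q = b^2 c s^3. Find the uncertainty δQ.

For a monomial Q ∝ b^2, c, s^3, fractional errors add in quadrature:
  (2·δb/b)² = (2×0.0409)² = 0.00668;  (1·δc/c)² = (1×0.108)² = 0.0117;  (3·δs/s)² = (3×0.0184)² = 0.00303
δQ/Q = √(0.0214) = 0.146
Q = 9.129e+06, so δQ = 0.146 × 9.129e+06 = 1.34e+06.

1.34e+06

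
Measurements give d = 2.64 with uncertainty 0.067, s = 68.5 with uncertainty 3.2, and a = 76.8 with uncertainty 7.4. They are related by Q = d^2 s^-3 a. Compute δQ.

Relative error in a monomial: (δQ/Q)² = Σ (nᵢ · δxᵢ/xᵢ)².
  (2·δd/d)² = (2×0.0254)² = 0.00258;  (-3·δs/s)² = (-3×0.0467)² = 0.0196;  (1·δa/a)² = (1×0.0964)² = 0.00928
δQ/Q = √(0.0315) = 0.177
Q = 0.00167, so δQ = 0.177 × 0.00167 = 0.000296.

0.000296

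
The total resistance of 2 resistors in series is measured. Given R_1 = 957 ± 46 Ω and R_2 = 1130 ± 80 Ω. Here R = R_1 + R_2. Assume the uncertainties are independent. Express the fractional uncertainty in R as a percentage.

R is a linear combination, so absolute uncertainties add in quadrature:
  (δR_1)² = 2120;  (δR_2)² = 6400
δR = √(8520) = 92.3 Ω
R = 2090 Ω, so δR/R = 92.3/2090 = 0.0442.

4.42%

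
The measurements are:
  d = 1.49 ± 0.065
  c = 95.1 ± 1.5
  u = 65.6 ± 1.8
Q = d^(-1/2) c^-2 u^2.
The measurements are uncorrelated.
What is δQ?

Each factor contributes (exponent × relative error)² to (δQ/Q)²:
  (−½·δd/d)² = (-0.5×0.0436)² = 0.000476;  (-2·δc/c)² = (-2×0.0158)² = 0.000995;  (2·δu/u)² = (2×0.0274)² = 0.00301
δQ/Q = √(0.00448) = 0.0670
Q = 0.390, so δQ = 0.0670 × 0.390 = 0.0261.

0.0261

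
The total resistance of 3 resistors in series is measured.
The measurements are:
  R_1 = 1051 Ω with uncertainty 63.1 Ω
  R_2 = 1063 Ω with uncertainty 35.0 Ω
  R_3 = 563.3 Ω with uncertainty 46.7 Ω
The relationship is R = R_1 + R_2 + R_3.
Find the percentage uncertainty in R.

Each term contributes (cᵢ δxᵢ)² to (δR)²:
  (δR_1)² = 3980;  (δR_2)² = 1220;  (δR_3)² = 2180
δR = √(7390) = 86.0 Ω
R = 2677 Ω, so δR/R = 86.0/2677 = 0.0321.

3.21%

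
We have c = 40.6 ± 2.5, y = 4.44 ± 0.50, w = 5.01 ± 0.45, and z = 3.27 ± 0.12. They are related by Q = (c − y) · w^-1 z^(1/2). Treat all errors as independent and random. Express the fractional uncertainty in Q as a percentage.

11.6%

Let u = c − y = 36.2. δu = √(δc² + δy²) = √(6.25 + 0.250) = 2.55, so δu/u = 0.0705.
Q is then a monomial in u, w, z:
δQ/Q = √((δu/u)² + (-1·δw/w)² + (½·δz/z)²) = √(0.00497 + 0.00807 + 0.000337) = 0.116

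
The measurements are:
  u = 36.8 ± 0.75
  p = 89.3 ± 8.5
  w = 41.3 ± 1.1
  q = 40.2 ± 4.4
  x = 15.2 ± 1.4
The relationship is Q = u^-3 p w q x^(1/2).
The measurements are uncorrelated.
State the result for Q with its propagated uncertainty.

Since Q is a product/quotient, work with relative uncertainties:
  (-3·δu/u)² = (-3×0.0204)² = 0.00374;  (1·δp/p)² = (1×0.0952)² = 0.00906;  (1·δw/w)² = (1×0.0266)² = 0.000709;  (1·δq/q)² = (1×0.109)² = 0.0120;  (½·δx/x)² = (0.5×0.0921)² = 0.00212
δQ/Q = √(0.0276) = 0.166
Q = 11.6, so δQ = 0.166 × 11.6 = 1.93.

11.6 ± 1.93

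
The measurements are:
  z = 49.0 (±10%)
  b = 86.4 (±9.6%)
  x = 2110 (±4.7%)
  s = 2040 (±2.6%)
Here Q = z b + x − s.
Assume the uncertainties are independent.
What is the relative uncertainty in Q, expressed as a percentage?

13.9%

Let p = z·b = 4230. δp/p = √((1·δz/z)² + (1·δb/b)²) = √(0.0100 + 0.00922) = 0.139, so δp = 587.
Q = p + x − s: δQ = √(δp² + δx² + δs²) = √(3.44e+05 + 9830 + 2810) = 598
Q = 4300, so δQ/Q = 598/4300 = 0.139.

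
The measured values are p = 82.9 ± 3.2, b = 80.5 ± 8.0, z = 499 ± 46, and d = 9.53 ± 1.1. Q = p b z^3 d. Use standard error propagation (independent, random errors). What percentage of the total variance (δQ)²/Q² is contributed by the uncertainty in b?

9.76%

(δQ/Q)² = (1·δp/p)² + (1·δb/b)² + (3·δz/z)² + (1·δd/d)²
  p term: (1×0.0386)² = 0.00149
  b term: (1×0.0994)² = 0.00988
  z term: (3×0.0922)² = 0.0765
  d term: (1×0.115)² = 0.0133
Total = 0.101. Share from b = 0.00988/0.101 = 0.0976.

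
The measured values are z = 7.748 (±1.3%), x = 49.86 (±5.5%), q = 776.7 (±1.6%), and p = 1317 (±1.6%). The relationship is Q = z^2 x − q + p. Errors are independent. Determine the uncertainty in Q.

Let w = z^2·x = 2993. δw/w = √((2·δz/z)² + (1·δx/x)²) = √(0.000676 + 0.00303) = 0.0608, so δw = 182.
Q = w − q + p: δQ = √(δw² + δq² + δp²) = √(33200 + 154 + 444) = 184

184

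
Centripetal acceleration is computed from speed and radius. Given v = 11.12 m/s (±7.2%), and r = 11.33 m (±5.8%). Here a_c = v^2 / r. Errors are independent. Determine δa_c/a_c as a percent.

15.5%

Products/powers → add relative errors in quadrature, weighted by exponent:
  (2·δv/v)² = (2×0.0720)² = 0.0207;  (-1·δr/r)² = (-1×0.0580)² = 0.00336
δa_c/a_c = √(0.0241) = 0.155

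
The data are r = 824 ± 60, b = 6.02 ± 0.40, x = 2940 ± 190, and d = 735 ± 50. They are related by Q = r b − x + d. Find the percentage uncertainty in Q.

Let p = r·b = 4960. δp/p = √((1·δr/r)² + (1·δb/b)²) = √(0.00530 + 0.00441) = 0.0986, so δp = 489.
Q = p − x + d: δQ = √(δp² + δx² + δd²) = √(2.39e+05 + 36100 + 2500) = 527
Q = 2760, so δQ/Q = 527/2760 = 0.191.

19.1%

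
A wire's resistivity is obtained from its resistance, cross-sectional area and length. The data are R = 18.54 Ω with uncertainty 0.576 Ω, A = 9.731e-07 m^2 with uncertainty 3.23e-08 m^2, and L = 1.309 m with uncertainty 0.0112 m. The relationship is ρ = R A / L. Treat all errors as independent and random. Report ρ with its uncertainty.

(1.378 ± 0.0638) × 10^-5 Ω·m

Products/powers → add relative errors in quadrature, weighted by exponent:
  (1·δR/R)² = (1×0.0311)² = 0.000965;  (1·δA/A)² = (1×0.0332)² = 0.00110;  (-1·δL/L)² = (-1×0.00856)² = 7.32e-05
δρ/ρ = √(0.00214) = 0.0463
ρ = 1.378e-05 Ω·m, so δρ = 0.0463 × 1.378e-05 = 6.38e-07 Ω·m.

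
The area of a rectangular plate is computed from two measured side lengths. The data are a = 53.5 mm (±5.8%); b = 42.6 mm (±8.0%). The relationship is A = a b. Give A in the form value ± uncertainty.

2280 ± 225 mm^2

A is a product of powers, so relative uncertainties combine in quadrature:
  (1·δa/a)² = (1×0.0580)² = 0.00336;  (1·δb/b)² = (1×0.0800)² = 0.00640
δA/A = √(0.00976) = 0.0988
A = 2280 mm^2, so δA = 0.0988 × 2280 = 225 mm^2.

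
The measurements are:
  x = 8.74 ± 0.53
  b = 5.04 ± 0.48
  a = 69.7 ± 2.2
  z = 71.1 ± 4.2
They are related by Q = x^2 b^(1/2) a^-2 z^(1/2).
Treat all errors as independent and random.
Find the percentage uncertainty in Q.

Each factor contributes (exponent × relative error)² to (δQ/Q)²:
  (2·δx/x)² = (2×0.0606)² = 0.0147;  (½·δb/b)² = (0.5×0.0952)² = 0.00227;  (-2·δa/a)² = (-2×0.0316)² = 0.00399;  (½·δz/z)² = (0.5×0.0591)² = 0.000872
δQ/Q = √(0.0218) = 0.148

14.8%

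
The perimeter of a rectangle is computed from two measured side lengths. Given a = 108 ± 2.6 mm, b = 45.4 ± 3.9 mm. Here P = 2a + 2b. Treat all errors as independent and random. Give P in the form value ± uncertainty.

For a sum/difference, combine absolute errors in quadrature:
  (2·δa)² = 27.0;  (2·δb)² = 60.8
δP = √(87.9) = 9.37 mm
P = 307 mm.

307 ± 9.37 mm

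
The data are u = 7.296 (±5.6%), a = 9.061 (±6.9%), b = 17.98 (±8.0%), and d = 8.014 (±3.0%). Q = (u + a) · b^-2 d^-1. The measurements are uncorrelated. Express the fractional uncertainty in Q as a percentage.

Let w = u + a = 16.36. δw = √(δu² + δa²) = √(0.167 + 0.391) = 0.747, so δw/w = 0.0457.
Q is then a monomial in w, b, d:
δQ/Q = √((δw/w)² + (-2·δb/b)² + (-1·δd/d)²) = √(0.00208 + 0.0256 + 0.000900) = 0.169

16.9%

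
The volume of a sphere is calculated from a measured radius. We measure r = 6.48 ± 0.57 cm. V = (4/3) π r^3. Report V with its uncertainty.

V ∝ r^3, so δV/V = |3| · δr/r = 3 × 0.0880 = 0.264.
V = 1140 cm^3, so δV = 0.264 × 1140 = 301 cm^3.

1140 ± 301 cm^3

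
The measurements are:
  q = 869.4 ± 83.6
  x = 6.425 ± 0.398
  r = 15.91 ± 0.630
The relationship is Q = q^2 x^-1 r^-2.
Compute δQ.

Q is a product of powers, so relative uncertainties combine in quadrature:
  (2·δq/q)² = (2×0.0962)² = 0.0370;  (-1·δx/x)² = (-1×0.0619)² = 0.00384;  (-2·δr/r)² = (-2×0.0396)² = 0.00627
δQ/Q = √(0.0471) = 0.217
Q = 464.8, so δQ = 0.217 × 464.8 = 101.

101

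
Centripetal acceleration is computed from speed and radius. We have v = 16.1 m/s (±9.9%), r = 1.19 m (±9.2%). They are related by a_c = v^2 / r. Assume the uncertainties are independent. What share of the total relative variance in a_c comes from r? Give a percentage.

17.8%

(δa_c/a_c)² = (2·δv/v)² + (-1·δr/r)²
  v term: (2×0.0990)² = 0.0392
  r term: (-1×0.0920)² = 0.00846
Total = 0.0477. Share from r = 0.00846/0.0477 = 0.178.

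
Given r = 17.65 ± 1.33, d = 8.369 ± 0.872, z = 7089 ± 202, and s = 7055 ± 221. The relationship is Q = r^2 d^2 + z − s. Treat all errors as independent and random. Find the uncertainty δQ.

5620

Let p = r^2·d^2 = 21820. δp/p = √((2·δr/r)² + (2·δd/d)²) = √(0.0227 + 0.0434) = 0.257, so δp = 5610.
Q = p + z − s: δQ = √(δp² + δz² + δs²) = √(3.15e+07 + 40800 + 48800) = 5620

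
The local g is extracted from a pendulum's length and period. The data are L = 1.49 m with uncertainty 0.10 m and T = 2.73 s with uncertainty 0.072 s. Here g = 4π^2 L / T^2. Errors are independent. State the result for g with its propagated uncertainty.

Relative error in a monomial: (δg/g)² = Σ (nᵢ · δxᵢ/xᵢ)².
  (1·δL/L)² = (1×0.0671)² = 0.00450;  (-2·δT/T)² = (-2×0.0264)² = 0.00278
δg/g = √(0.00729) = 0.0854
g = 7.89 m/s^2, so δg = 0.0854 × 7.89 = 0.674 m/s^2.

7.89 ± 0.674 m/s^2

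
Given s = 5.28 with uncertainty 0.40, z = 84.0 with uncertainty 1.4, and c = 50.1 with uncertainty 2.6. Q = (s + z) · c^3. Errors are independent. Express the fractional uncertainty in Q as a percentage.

15.7%

Let u = s + z = 89.3. δu = √(δs² + δz²) = √(0.160 + 1.96) = 1.46, so δu/u = 0.0163.
Q is then a monomial in u, c:
δQ/Q = √((δu/u)² + (3·δc/c)²) = √(0.000266 + 0.0242) = 0.157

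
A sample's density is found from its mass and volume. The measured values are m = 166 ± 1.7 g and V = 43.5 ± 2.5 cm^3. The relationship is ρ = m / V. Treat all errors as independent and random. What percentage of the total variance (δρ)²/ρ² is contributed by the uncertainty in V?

(δρ/ρ)² = (1·δm/m)² + (-1·δV/V)²
  m term: (1×0.0102)² = 0.000105
  V term: (-1×0.0575)² = 0.00330
Total = 0.00341. Share from V = 0.00330/0.00341 = 0.969.

96.9%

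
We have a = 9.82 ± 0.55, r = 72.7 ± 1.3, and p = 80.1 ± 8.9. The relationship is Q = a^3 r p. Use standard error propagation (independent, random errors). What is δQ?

Each factor contributes (exponent × relative error)² to (δQ/Q)²:
  (3·δa/a)² = (3×0.0560)² = 0.0282;  (1·δr/r)² = (1×0.0179)² = 0.000320;  (1·δp/p)² = (1×0.111)² = 0.0123
δQ/Q = √(0.0409) = 0.202
Q = 5.51e+06, so δQ = 0.202 × 5.51e+06 = 1.12e+06.

1.12e+06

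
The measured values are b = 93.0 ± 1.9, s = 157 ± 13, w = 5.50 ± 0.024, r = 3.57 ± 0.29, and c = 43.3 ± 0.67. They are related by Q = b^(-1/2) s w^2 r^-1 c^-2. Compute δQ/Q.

Q is a product of powers, so relative uncertainties combine in quadrature:
  (−½·δb/b)² = (-0.5×0.0204)² = 0.000104;  (1·δs/s)² = (1×0.0828)² = 0.00686;  (2·δw/w)² = (2×0.00436)² = 7.62e-05;  (-1·δr/r)² = (-1×0.0812)² = 0.00660;  (-2·δc/c)² = (-2×0.0155)² = 0.000958
δQ/Q = √(0.0146) = 0.121

0.121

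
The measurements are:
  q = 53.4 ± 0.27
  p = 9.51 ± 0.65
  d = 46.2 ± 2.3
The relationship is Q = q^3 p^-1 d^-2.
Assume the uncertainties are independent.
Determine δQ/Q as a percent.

Relative error in a monomial: (δQ/Q)² = Σ (nᵢ · δxᵢ/xᵢ)².
  (3·δq/q)² = (3×0.00506)² = 0.000230;  (-1·δp/p)² = (-1×0.0683)² = 0.00467;  (-2·δd/d)² = (-2×0.0498)² = 0.00991
δQ/Q = √(0.0148) = 0.122

12.2%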